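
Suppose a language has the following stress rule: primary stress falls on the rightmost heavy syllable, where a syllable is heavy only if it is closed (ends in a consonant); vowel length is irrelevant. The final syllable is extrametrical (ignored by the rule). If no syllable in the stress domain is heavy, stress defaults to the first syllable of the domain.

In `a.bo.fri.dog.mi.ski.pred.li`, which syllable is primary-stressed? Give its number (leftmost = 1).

7

The final syllable (8, li) is extrametrical; the stress domain is syllables 1–7.
Weights: 1 a L, 2 bo L, 3 fri L, 4 dog H, 5 mi L, 6 ski L, 7 pred H.
Heavy syllables in the domain: 4, 7. The rightmost is syllable 7 (pred).
Primary stress: syllable 7 → a.bo.fri.dog.mi.ski.ˈpred.li.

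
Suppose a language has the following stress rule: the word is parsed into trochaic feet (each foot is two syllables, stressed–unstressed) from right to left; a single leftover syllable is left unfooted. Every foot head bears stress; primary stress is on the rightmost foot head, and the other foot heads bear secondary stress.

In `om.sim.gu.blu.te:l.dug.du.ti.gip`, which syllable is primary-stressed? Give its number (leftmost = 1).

8

Parse right to left into trochaic (ˈσσ) feet: om (ˈsim.gu) (ˈblu.te:l) (ˈdug.du) (ˈti.gip). Syllable 1 is left unfooted.
Foot heads (stressed positions): 2, 4, 6, 8.
End Rule Rightmost: primary stress on the rightmost head = syllable 8.
Primary stress: syllable 8 → om.sim.gu.blu.te:l.dug.du.ˈti.gip.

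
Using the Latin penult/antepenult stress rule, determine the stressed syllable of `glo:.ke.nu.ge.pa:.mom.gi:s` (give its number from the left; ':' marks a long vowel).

Classical Latin: stress the penult if heavy (long vowel or closed), else the antepenult.
Weights: 5 pa: H, 6 mom H, 7 gi:s H.
The penult (syllable 6, mom) is heavy, so it takes stress.
Stress on syllable 6: glo:.ke.nu.ge.pa:.ˈmom.gi:s.

6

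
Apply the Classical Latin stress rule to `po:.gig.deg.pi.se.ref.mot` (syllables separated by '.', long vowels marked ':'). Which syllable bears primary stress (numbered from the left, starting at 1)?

6

Classical Latin: stress the penult if heavy (long vowel or closed), else the antepenult.
Weights: 5 se L, 6 ref H, 7 mot H.
The penult (syllable 6, ref) is heavy, so it takes stress.
Stress on syllable 6: po:.gig.deg.pi.se.ˈref.mot.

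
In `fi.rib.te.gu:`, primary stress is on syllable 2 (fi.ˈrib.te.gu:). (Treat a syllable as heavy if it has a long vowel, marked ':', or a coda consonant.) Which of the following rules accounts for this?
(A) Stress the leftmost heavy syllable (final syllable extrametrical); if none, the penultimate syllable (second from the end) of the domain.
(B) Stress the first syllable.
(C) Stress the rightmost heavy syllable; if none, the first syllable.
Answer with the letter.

Rule A → syllable 2 ✓.
Rule B → syllable 1 (observed: 2).
Rule C → syllable 4 (observed: 2).

A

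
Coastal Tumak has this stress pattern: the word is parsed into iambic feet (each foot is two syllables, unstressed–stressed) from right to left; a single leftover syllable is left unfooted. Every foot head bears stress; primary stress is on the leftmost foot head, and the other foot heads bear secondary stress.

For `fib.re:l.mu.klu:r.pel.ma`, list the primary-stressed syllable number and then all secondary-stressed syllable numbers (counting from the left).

primary 2, secondary 4, 6

Parse right to left into iambic (σˈσ) feet: (fib.ˈre:l) (mu.ˈklu:r) (pel.ˈma).
Foot heads (stressed positions): 2, 4, 6.
End Rule Leftmost: primary stress on the leftmost head = syllable 2.
Secondary stress on 4, 6: fib.ˈre:l.mu.ˌklu:r.pel.ˌma.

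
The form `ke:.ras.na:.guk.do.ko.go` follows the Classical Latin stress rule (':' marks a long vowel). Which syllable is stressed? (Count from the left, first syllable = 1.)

5

Classical Latin: stress the penult if heavy (long vowel or closed), else the antepenult.
Weights: 5 do L, 6 ko L, 7 go L.
The penult (syllable 6, ko) is light, so stress falls on the antepenult (syllable 5, do).
Stress on syllable 5: ke:.ras.na:.guk.ˈdo.ko.go.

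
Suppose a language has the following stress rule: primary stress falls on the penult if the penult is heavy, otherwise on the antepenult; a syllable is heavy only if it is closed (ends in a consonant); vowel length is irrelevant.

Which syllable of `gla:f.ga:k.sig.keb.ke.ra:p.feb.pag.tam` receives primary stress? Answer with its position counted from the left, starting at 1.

8

Weights: 7 feb H, 8 pag H, 9 tam H.
The penult (syllable 8, pag) is heavy, so it takes stress.
Primary stress: syllable 8 → gla:f.ga:k.sig.keb.ke.ra:p.feb.ˈpag.tam.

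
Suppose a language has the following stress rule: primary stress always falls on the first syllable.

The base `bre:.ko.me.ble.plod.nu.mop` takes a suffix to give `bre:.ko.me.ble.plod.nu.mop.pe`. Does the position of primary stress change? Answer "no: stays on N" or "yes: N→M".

no: stays on 1

Base `bre:.ko.me.ble.plod.nu.mop` (7 syllables):
  The word has 7 syllables; the first syllable is syllable 1 (bre:).
  → primary stress on syllable 1.
Suffixed `bre:.ko.me.ble.plod.nu.mop.pe` (8 syllables):
  The word has 8 syllables; the first syllable is syllable 1 (bre:).
  → primary stress on syllable 1.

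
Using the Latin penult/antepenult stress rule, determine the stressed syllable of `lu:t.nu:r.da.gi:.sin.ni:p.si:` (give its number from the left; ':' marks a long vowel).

6

Classical Latin: stress the penult if heavy (long vowel or closed), else the antepenult.
Weights: 5 sin H, 6 ni:p H, 7 si: H.
The penult (syllable 6, ni:p) is heavy, so it takes stress.
Stress on syllable 6: lu:t.nu:r.da.gi:.sin.ˈni:p.si:.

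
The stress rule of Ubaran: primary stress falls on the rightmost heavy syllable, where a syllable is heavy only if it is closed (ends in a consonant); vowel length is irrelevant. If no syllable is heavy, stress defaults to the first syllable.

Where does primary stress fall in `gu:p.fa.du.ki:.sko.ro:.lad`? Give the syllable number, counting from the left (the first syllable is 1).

7

Weights: 1 gu:p H, 2 fa L, 3 du L, 4 ki: L, 5 sko L, 6 ro: L, 7 lad H.
Heavy syllables in the domain: 1, 7. The rightmost is syllable 7 (lad).
Primary stress: syllable 7 → gu:p.fa.du.ki:.sko.ro:.ˈlad.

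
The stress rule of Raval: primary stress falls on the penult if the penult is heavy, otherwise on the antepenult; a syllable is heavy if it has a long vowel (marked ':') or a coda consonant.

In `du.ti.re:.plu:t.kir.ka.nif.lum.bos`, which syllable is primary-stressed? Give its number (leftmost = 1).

Weights: 7 nif H, 8 lum H, 9 bos H.
The penult (syllable 8, lum) is heavy, so it takes stress.
Primary stress: syllable 8 → du.ti.re:.plu:t.kir.ka.nif.ˈlum.bos.

8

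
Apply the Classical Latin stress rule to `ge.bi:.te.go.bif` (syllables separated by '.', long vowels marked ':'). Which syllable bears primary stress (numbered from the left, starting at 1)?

3

Classical Latin: stress the penult if heavy (long vowel or closed), else the antepenult.
Weights: 3 te L, 4 go L, 5 bif H.
The penult (syllable 4, go) is light, so stress falls on the antepenult (syllable 3, te).
Stress on syllable 3: ge.bi:.ˈte.go.bif.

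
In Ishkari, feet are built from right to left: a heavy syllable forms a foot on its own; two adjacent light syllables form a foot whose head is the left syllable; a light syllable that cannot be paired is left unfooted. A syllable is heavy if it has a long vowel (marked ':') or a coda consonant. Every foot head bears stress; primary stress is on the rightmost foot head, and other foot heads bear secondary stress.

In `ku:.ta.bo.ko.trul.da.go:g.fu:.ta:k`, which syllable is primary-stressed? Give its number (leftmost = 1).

Weights: 1 ku: H, 2 ta L, 3 bo L, 4 ko L, 5 trul H, 6 da L, 7 go:g H, 8 fu: H, 9 ta:k H.
Parse right to left (heavy = foot alone; LL = one foot; stranded L unfooted): (ˈku:) ta (ˈbo.ko) (ˈtrul) da (ˈgo:g) (ˈfu:) (ˈta:k).
Foot heads: 1, 3, 5, 7, 8, 9.
Primary stress on the rightmost head = syllable 9.
Primary stress: syllable 9 → ku:.ta.bo.ko.trul.da.go:g.fu:.ˈta:k.

9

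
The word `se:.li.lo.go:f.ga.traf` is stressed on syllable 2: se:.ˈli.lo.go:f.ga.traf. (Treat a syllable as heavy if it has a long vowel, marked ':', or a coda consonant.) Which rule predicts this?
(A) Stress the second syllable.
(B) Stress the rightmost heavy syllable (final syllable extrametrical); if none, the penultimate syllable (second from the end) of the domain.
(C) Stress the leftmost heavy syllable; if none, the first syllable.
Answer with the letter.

A

Rule A → syllable 2 ✓.
Rule B → syllable 4 (observed: 2).
Rule C → syllable 1 (observed: 2).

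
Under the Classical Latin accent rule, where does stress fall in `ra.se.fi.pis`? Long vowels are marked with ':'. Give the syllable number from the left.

Classical Latin: stress the penult if heavy (long vowel or closed), else the antepenult.
Weights: 2 se L, 3 fi L, 4 pis H.
The penult (syllable 3, fi) is light, so stress falls on the antepenult (syllable 2, se).
Stress on syllable 2: ra.ˈse.fi.pis.

2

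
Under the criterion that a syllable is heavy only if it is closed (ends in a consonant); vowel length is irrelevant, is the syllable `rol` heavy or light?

`rol`: short vowel, closed (coda /l/). Closed (coda /l/) → heavy.

heavy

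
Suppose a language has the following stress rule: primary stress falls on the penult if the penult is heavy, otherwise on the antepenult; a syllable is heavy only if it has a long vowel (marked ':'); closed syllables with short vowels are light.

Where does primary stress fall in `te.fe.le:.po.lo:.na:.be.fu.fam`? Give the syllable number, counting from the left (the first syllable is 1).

Weights: 7 be L, 8 fu L, 9 fam L.
The penult (syllable 8, fu) is light, so stress falls on the antepenult (syllable 7, be).
Primary stress: syllable 7 → te.fe.le:.po.lo:.na:.ˈbe.fu.fam.

7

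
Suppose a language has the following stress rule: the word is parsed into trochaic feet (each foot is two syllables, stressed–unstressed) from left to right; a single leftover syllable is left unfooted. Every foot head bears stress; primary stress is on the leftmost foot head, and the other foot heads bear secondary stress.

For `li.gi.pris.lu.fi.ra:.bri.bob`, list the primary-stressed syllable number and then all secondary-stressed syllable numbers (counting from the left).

primary 1, secondary 3, 5, 7

Parse left to right into trochaic (ˈσσ) feet: (ˈli.gi) (ˈpris.lu) (ˈfi.ra:) (ˈbri.bob).
Foot heads (stressed positions): 1, 3, 5, 7.
End Rule Leftmost: primary stress on the leftmost head = syllable 1.
Secondary stress on 3, 5, 7: ˈli.gi.ˌpris.lu.ˌfi.ra:.ˌbri.bob.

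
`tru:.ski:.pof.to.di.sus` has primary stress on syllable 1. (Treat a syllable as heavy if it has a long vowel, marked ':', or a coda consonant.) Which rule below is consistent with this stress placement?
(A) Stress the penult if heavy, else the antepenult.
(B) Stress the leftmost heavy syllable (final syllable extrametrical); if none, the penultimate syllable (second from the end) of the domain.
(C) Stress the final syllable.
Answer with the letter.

Rule A → syllable 4 (observed: 1).
Rule B → syllable 1 ✓.
Rule C → syllable 6 (observed: 1).

B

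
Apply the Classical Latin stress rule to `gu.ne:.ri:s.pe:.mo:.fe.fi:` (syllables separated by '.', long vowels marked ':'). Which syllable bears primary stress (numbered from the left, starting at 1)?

Classical Latin: stress the penult if heavy (long vowel or closed), else the antepenult.
Weights: 5 mo: H, 6 fe L, 7 fi: H.
The penult (syllable 6, fe) is light, so stress falls on the antepenult (syllable 5, mo:).
Stress on syllable 5: gu.ne:.ri:s.pe:.ˈmo:.fe.fi:.

5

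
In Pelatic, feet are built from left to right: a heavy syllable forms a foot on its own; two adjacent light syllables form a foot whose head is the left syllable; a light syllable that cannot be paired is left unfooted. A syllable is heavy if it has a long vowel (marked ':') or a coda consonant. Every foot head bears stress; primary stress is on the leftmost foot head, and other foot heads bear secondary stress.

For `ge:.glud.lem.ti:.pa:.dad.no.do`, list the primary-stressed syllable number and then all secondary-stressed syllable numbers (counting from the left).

Weights: 1 ge: H, 2 glud H, 3 lem H, 4 ti: H, 5 pa: H, 6 dad H, 7 no L, 8 do L.
Parse left to right (heavy = foot alone; LL = one foot; stranded L unfooted): (ˈge:) (ˈglud) (ˈlem) (ˈti:) (ˈpa:) (ˈdad) (ˈno.do).
Foot heads: 1, 2, 3, 4, 5, 6, 7.
Primary stress on the leftmost head = syllable 1.
Secondary stress on 2, 3, 4, 5, 6, 7: ˈge:.ˌglud.ˌlem.ˌti:.ˌpa:.ˌdad.ˌno.do.

primary 1, secondary 2, 3, 4, 5, 6, 7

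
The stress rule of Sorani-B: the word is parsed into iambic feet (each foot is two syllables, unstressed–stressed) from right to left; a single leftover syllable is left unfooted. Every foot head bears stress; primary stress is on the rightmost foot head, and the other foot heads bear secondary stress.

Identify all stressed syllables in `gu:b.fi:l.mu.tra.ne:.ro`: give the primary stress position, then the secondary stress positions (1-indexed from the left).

Parse right to left into iambic (σˈσ) feet: (gu:b.ˈfi:l) (mu.ˈtra) (ne:.ˈro).
Foot heads (stressed positions): 2, 4, 6.
End Rule Rightmost: primary stress on the rightmost head = syllable 6.
Secondary stress on 2, 4: gu:b.ˌfi:l.mu.ˌtra.ne:.ˈro.

primary 6, secondary 2, 4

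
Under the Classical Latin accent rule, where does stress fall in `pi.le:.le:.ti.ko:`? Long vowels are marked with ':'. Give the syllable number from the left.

3

Classical Latin: stress the penult if heavy (long vowel or closed), else the antepenult.
Weights: 3 le: H, 4 ti L, 5 ko: H.
The penult (syllable 4, ti) is light, so stress falls on the antepenult (syllable 3, le:).
Stress on syllable 3: pi.le:.ˈle:.ti.ko:.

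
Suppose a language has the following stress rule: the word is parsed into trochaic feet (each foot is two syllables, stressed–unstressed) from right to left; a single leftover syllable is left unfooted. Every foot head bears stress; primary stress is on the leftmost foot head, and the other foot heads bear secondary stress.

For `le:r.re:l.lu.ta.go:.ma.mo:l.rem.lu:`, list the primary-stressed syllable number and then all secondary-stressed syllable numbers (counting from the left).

Parse right to left into trochaic (ˈσσ) feet: le:r (ˈre:l.lu) (ˈta.go:) (ˈma.mo:l) (ˈrem.lu:). Syllable 1 is left unfooted.
Foot heads (stressed positions): 2, 4, 6, 8.
End Rule Leftmost: primary stress on the leftmost head = syllable 2.
Secondary stress on 4, 6, 8: le:r.ˈre:l.lu.ˌta.go:.ˌma.mo:l.ˌrem.lu:.

primary 2, secondary 4, 6, 8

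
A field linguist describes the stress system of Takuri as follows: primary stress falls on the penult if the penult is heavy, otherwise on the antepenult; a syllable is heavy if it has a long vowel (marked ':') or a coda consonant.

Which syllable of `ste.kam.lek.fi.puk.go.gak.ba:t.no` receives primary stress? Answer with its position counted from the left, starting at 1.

Weights: 7 gak H, 8 ba:t H, 9 no L.
The penult (syllable 8, ba:t) is heavy, so it takes stress.
Primary stress: syllable 8 → ste.kam.lek.fi.puk.go.gak.ˈba:t.no.

8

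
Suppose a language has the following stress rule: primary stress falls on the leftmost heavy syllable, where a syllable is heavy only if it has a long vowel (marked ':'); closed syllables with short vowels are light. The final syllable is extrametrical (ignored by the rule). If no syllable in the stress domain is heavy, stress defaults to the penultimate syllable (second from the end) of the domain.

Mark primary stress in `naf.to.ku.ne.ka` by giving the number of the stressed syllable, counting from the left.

3

The final syllable (5, ka) is extrametrical; the stress domain is syllables 1–4.
Weights: 1 naf L, 2 to L, 3 ku L, 4 ne L.
No heavy syllable in the domain; default to the penultimate syllable (second from the end) of the domain = syllable 3.
Primary stress: syllable 3 → naf.to.ˈku.ne.ka.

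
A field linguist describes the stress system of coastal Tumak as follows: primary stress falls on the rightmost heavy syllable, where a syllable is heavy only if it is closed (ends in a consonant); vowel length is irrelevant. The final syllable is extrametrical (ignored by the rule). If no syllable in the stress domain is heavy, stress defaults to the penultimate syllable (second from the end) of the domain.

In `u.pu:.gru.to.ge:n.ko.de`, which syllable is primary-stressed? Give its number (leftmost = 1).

5

The final syllable (7, de) is extrametrical; the stress domain is syllables 1–6.
Weights: 1 u L, 2 pu: L, 3 gru L, 4 to L, 5 ge:n H, 6 ko L.
Heavy syllables in the domain: 5. The rightmost is syllable 5 (ge:n).
Primary stress: syllable 5 → u.pu:.gru.to.ˈge:n.ko.de.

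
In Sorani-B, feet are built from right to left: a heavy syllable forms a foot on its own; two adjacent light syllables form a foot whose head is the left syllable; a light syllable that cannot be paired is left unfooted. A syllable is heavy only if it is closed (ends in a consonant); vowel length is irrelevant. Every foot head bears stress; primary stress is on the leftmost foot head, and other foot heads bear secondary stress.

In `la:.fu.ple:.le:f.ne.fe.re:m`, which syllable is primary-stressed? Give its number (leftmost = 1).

Weights: 1 la: L, 2 fu L, 3 ple: L, 4 le:f H, 5 ne L, 6 fe L, 7 re:m H.
Parse right to left (heavy = foot alone; LL = one foot; stranded L unfooted): la: (ˈfu.ple:) (ˈle:f) (ˈne.fe) (ˈre:m).
Foot heads: 2, 4, 5, 7.
Primary stress on the leftmost head = syllable 2.
Primary stress: syllable 2 → la:.ˈfu.ple:.le:f.ne.fe.re:m.

2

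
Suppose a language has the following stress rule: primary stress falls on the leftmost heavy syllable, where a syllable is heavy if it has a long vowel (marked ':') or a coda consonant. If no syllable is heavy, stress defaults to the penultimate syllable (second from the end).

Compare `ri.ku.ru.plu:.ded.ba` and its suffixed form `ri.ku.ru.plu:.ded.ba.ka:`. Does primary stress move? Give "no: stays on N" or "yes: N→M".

Base `ri.ku.ru.plu:.ded.ba` (6 syllables):
  Weights: 1 ri L, 2 ku L, 3 ru L, 4 plu: H, 5 ded H, 6 ba L.
  Heavy syllables in the domain: 4, 5. The leftmost is syllable 4 (plu:).
  → primary stress on syllable 4.
Suffixed `ri.ku.ru.plu:.ded.ba.ka:` (7 syllables):
  Weights: 1 ri L, 2 ku L, 3 ru L, 4 plu: H, 5 ded H, 6 ba L, 7 ka: H.
  Heavy syllables in the domain: 4, 5, 7. The leftmost is syllable 4 (plu:).
  → primary stress on syllable 4.

no: stays on 4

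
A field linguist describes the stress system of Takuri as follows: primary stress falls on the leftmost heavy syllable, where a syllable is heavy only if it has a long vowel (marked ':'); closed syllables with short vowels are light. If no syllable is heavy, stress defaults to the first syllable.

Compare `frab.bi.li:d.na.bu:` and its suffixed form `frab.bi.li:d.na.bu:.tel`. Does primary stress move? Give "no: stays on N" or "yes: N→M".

Base `frab.bi.li:d.na.bu:` (5 syllables):
  Weights: 1 frab L, 2 bi L, 3 li:d H, 4 na L, 5 bu: H.
  Heavy syllables in the domain: 3, 5. The leftmost is syllable 3 (li:d).
  → primary stress on syllable 3.
Suffixed `frab.bi.li:d.na.bu:.tel` (6 syllables):
  Weights: 1 frab L, 2 bi L, 3 li:d H, 4 na L, 5 bu: H, 6 tel L.
  Heavy syllables in the domain: 3, 5. The leftmost is syllable 3 (li:d).
  → primary stress on syllable 3.

no: stays on 3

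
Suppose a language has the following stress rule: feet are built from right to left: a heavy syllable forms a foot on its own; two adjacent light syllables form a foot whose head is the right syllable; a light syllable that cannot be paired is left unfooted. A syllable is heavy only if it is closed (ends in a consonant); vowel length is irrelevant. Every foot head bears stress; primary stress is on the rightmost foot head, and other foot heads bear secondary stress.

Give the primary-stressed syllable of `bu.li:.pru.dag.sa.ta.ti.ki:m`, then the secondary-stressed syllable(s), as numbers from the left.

Weights: 1 bu L, 2 li: L, 3 pru L, 4 dag H, 5 sa L, 6 ta L, 7 ti L, 8 ki:m H.
Parse right to left (heavy = foot alone; LL = one foot; stranded L unfooted): bu (li:.ˈpru) (ˈdag) sa (ta.ˈti) (ˈki:m).
Foot heads: 3, 4, 7, 8.
Primary stress on the rightmost head = syllable 8.
Secondary stress on 3, 4, 7: bu.li:.ˌpru.ˌdag.sa.ta.ˌti.ˈki:m.

primary 8, secondary 3, 4, 7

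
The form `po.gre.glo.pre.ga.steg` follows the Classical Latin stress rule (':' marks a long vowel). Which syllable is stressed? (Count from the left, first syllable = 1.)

Classical Latin: stress the penult if heavy (long vowel or closed), else the antepenult.
Weights: 4 pre L, 5 ga L, 6 steg H.
The penult (syllable 5, ga) is light, so stress falls on the antepenult (syllable 4, pre).
Stress on syllable 4: po.gre.glo.ˈpre.ga.steg.

4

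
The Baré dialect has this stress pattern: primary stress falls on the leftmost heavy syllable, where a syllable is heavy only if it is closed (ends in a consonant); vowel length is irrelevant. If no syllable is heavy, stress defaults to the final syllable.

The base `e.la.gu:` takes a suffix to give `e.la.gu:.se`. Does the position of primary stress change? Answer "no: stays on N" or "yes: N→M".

yes: 3→4

Base `e.la.gu:` (3 syllables):
  Weights: 1 e L, 2 la L, 3 gu: L.
  No heavy syllable in the domain; default to the final syllable = syllable 3.
  → primary stress on syllable 3.
Suffixed `e.la.gu:.se` (4 syllables):
  Weights: 1 e L, 2 la L, 3 gu: L, 4 se L.
  No heavy syllable in the domain; default to the final syllable = syllable 4.
  → primary stress on syllable 4.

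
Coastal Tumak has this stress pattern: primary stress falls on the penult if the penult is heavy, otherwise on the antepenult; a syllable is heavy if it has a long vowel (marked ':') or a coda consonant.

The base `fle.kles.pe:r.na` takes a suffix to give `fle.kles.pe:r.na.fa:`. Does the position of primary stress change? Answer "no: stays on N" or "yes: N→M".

Base `fle.kles.pe:r.na` (4 syllables):
  Weights: 2 kles H, 3 pe:r H, 4 na L.
  The penult (syllable 3, pe:r) is heavy, so it takes stress.
  → primary stress on syllable 3.
Suffixed `fle.kles.pe:r.na.fa:` (5 syllables):
  Weights: 3 pe:r H, 4 na L, 5 fa: H.
  The penult (syllable 4, na) is light, so stress falls on the antepenult (syllable 3, pe:r).
  → primary stress on syllable 3.

no: stays on 3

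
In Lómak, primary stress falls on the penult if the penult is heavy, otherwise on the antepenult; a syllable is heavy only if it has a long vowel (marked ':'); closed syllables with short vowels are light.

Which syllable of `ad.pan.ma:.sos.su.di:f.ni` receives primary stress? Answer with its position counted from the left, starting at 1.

6

Weights: 5 su L, 6 di:f H, 7 ni L.
The penult (syllable 6, di:f) is heavy, so it takes stress.
Primary stress: syllable 6 → ad.pan.ma:.sos.su.ˈdi:f.ni.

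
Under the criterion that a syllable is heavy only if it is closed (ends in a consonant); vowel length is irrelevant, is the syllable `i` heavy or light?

light

`i`: short vowel, open (no coda). Open (no coda) → light.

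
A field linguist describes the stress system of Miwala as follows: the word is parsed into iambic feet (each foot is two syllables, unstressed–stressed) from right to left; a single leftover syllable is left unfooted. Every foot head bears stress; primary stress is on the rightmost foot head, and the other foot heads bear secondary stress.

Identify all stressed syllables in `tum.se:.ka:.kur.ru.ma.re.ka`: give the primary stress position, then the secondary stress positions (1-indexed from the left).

Parse right to left into iambic (σˈσ) feet: (tum.ˈse:) (ka:.ˈkur) (ru.ˈma) (re.ˈka).
Foot heads (stressed positions): 2, 4, 6, 8.
End Rule Rightmost: primary stress on the rightmost head = syllable 8.
Secondary stress on 2, 4, 6: tum.ˌse:.ka:.ˌkur.ru.ˌma.re.ˈka.

primary 8, secondary 2, 4, 6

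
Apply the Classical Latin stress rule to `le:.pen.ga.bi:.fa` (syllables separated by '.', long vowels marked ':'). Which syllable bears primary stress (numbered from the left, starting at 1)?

Classical Latin: stress the penult if heavy (long vowel or closed), else the antepenult.
Weights: 3 ga L, 4 bi: H, 5 fa L.
The penult (syllable 4, bi:) is heavy, so it takes stress.
Stress on syllable 4: le:.pen.ga.ˈbi:.fa.

4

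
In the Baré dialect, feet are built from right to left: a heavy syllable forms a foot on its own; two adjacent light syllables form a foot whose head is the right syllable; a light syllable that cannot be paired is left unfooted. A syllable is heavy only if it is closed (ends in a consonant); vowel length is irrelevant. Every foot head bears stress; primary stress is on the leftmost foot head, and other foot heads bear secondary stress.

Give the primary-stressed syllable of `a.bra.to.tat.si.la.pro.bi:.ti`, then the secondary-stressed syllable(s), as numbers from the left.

Weights: 1 a L, 2 bra L, 3 to L, 4 tat H, 5 si L, 6 la L, 7 pro L, 8 bi: L, 9 ti L.
Parse right to left (heavy = foot alone; LL = one foot; stranded L unfooted): a (bra.ˈto) (ˈtat) si (la.ˈpro) (bi:.ˈti).
Foot heads: 3, 4, 7, 9.
Primary stress on the leftmost head = syllable 3.
Secondary stress on 4, 7, 9: a.bra.ˈto.ˌtat.si.la.ˌpro.bi:.ˌti.

primary 3, secondary 4, 7, 9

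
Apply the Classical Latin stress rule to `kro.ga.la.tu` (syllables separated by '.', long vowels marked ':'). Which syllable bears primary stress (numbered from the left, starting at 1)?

Classical Latin: stress the penult if heavy (long vowel or closed), else the antepenult.
Weights: 2 ga L, 3 la L, 4 tu L.
The penult (syllable 3, la) is light, so stress falls on the antepenult (syllable 2, ga).
Stress on syllable 2: kro.ˈga.la.tu.

2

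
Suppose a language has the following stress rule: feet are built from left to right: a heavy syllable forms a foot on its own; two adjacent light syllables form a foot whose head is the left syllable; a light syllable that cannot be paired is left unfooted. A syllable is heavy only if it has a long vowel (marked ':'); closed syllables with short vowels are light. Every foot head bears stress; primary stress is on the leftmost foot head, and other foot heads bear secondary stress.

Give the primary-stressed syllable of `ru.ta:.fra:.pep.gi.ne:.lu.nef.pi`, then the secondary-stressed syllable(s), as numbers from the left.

primary 2, secondary 3, 4, 6, 7

Weights: 1 ru L, 2 ta: H, 3 fra: H, 4 pep L, 5 gi L, 6 ne: H, 7 lu L, 8 nef L, 9 pi L.
Parse left to right (heavy = foot alone; LL = one foot; stranded L unfooted): ru (ˈta:) (ˈfra:) (ˈpep.gi) (ˈne:) (ˈlu.nef) pi.
Foot heads: 2, 3, 4, 6, 7.
Primary stress on the leftmost head = syllable 2.
Secondary stress on 3, 4, 6, 7: ru.ˈta:.ˌfra:.ˌpep.gi.ˌne:.ˌlu.nef.pi.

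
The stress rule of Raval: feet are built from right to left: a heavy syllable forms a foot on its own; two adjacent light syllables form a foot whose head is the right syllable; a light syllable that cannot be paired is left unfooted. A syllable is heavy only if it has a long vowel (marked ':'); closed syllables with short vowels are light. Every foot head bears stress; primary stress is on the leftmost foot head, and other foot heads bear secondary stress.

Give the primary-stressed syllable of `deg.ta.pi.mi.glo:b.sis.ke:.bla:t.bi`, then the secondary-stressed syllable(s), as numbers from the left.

primary 2, secondary 4, 5, 7, 8

Weights: 1 deg L, 2 ta L, 3 pi L, 4 mi L, 5 glo:b H, 6 sis L, 7 ke: H, 8 bla:t H, 9 bi L.
Parse right to left (heavy = foot alone; LL = one foot; stranded L unfooted): (deg.ˈta) (pi.ˈmi) (ˈglo:b) sis (ˈke:) (ˈbla:t) bi.
Foot heads: 2, 4, 5, 7, 8.
Primary stress on the leftmost head = syllable 2.
Secondary stress on 4, 5, 7, 8: deg.ˈta.pi.ˌmi.ˌglo:b.sis.ˌke:.ˌbla:t.bi.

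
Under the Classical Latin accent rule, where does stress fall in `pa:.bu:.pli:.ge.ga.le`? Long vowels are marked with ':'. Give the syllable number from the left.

4

Classical Latin: stress the penult if heavy (long vowel or closed), else the antepenult.
Weights: 4 ge L, 5 ga L, 6 le L.
The penult (syllable 5, ga) is light, so stress falls on the antepenult (syllable 4, ge).
Stress on syllable 4: pa:.bu:.pli:.ˈge.ga.le.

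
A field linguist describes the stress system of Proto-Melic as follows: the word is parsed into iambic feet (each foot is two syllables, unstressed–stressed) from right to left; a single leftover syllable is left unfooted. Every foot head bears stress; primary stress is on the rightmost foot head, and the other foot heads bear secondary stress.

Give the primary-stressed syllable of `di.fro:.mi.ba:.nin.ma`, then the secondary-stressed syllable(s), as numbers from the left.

Parse right to left into iambic (σˈσ) feet: (di.ˈfro:) (mi.ˈba:) (nin.ˈma).
Foot heads (stressed positions): 2, 4, 6.
End Rule Rightmost: primary stress on the rightmost head = syllable 6.
Secondary stress on 2, 4: di.ˌfro:.mi.ˌba:.nin.ˈma.

primary 6, secondary 2, 4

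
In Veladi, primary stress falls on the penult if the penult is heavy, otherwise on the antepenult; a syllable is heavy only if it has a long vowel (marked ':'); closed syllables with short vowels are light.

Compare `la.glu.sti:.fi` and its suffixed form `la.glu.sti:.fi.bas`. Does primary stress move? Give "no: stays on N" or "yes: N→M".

Base `la.glu.sti:.fi` (4 syllables):
  Weights: 2 glu L, 3 sti: H, 4 fi L.
  The penult (syllable 3, sti:) is heavy, so it takes stress.
  → primary stress on syllable 3.
Suffixed `la.glu.sti:.fi.bas` (5 syllables):
  Weights: 3 sti: H, 4 fi L, 5 bas L.
  The penult (syllable 4, fi) is light, so stress falls on the antepenult (syllable 3, sti:).
  → primary stress on syllable 3.

no: stays on 3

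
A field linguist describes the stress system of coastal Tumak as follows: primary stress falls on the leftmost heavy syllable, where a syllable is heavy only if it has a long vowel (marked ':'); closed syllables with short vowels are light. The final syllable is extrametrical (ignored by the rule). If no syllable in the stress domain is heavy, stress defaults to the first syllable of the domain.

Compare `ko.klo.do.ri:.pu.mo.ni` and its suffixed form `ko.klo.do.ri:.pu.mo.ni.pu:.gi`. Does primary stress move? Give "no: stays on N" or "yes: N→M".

no: stays on 4

Base `ko.klo.do.ri:.pu.mo.ni` (7 syllables):
  The final syllable (7, ni) is extrametrical; the stress domain is syllables 1–6.
  Weights: 1 ko L, 2 klo L, 3 do L, 4 ri: H, 5 pu L, 6 mo L.
  Heavy syllables in the domain: 4. The leftmost is syllable 4 (ri:).
  → primary stress on syllable 4.
Suffixed `ko.klo.do.ri:.pu.mo.ni.pu:.gi` (9 syllables):
  The final syllable (9, gi) is extrametrical; the stress domain is syllables 1–8.
  Weights: 1 ko L, 2 klo L, 3 do L, 4 ri: H, 5 pu L, 6 mo L, 7 ni L, 8 pu: H.
  Heavy syllables in the domain: 4, 8. The leftmost is syllable 4 (ri:).
  → primary stress on syllable 4.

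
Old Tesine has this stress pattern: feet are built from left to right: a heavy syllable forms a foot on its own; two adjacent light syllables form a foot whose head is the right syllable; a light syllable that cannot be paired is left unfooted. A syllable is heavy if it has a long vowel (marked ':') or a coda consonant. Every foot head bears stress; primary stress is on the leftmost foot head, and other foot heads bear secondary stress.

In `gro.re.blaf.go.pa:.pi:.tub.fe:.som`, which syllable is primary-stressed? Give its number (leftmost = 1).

Weights: 1 gro L, 2 re L, 3 blaf H, 4 go L, 5 pa: H, 6 pi: H, 7 tub H, 8 fe: H, 9 som H.
Parse left to right (heavy = foot alone; LL = one foot; stranded L unfooted): (gro.ˈre) (ˈblaf) go (ˈpa:) (ˈpi:) (ˈtub) (ˈfe:) (ˈsom).
Foot heads: 2, 3, 5, 6, 7, 8, 9.
Primary stress on the leftmost head = syllable 2.
Primary stress: syllable 2 → gro.ˈre.blaf.go.pa:.pi:.tub.fe:.som.

2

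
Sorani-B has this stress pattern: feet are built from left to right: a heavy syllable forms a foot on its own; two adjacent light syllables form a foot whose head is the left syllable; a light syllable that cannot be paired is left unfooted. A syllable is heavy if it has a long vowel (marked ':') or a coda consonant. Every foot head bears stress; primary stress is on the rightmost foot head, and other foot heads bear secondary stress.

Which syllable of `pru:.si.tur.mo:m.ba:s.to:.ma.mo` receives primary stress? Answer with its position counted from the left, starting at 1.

7

Weights: 1 pru: H, 2 si L, 3 tur H, 4 mo:m H, 5 ba:s H, 6 to: H, 7 ma L, 8 mo L.
Parse left to right (heavy = foot alone; LL = one foot; stranded L unfooted): (ˈpru:) si (ˈtur) (ˈmo:m) (ˈba:s) (ˈto:) (ˈma.mo).
Foot heads: 1, 3, 4, 5, 6, 7.
Primary stress on the rightmost head = syllable 7.
Primary stress: syllable 7 → pru:.si.tur.mo:m.ba:s.to:.ˈma.mo.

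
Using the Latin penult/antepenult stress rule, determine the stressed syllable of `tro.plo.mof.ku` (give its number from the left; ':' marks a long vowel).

Classical Latin: stress the penult if heavy (long vowel or closed), else the antepenult.
Weights: 2 plo L, 3 mof H, 4 ku L.
The penult (syllable 3, mof) is heavy, so it takes stress.
Stress on syllable 3: tro.plo.ˈmof.ku.

3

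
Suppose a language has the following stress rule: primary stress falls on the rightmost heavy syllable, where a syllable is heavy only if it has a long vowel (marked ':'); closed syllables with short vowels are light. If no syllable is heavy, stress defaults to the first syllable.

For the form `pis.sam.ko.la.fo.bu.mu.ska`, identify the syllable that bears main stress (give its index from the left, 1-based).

1

Weights: 1 pis L, 2 sam L, 3 ko L, 4 la L, 5 fo L, 6 bu L, 7 mu L, 8 ska L.
No heavy syllable in the domain; default to the first syllable = syllable 1.
Primary stress: syllable 1 → ˈpis.sam.ko.la.fo.bu.mu.ska.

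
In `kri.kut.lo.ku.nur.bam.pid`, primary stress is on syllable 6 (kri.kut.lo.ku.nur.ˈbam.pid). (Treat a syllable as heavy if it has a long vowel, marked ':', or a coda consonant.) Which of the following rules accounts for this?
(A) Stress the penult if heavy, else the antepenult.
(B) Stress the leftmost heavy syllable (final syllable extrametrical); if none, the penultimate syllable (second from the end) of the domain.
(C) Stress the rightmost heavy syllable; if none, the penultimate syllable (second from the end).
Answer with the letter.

Rule A → syllable 6 ✓.
Rule B → syllable 2 (observed: 6).
Rule C → syllable 7 (observed: 6).

A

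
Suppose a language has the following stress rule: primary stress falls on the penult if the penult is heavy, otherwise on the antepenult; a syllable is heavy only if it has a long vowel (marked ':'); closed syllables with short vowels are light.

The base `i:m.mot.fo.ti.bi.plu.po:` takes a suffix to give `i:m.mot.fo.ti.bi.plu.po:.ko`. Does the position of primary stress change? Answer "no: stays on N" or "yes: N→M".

yes: 5→7

Base `i:m.mot.fo.ti.bi.plu.po:` (7 syllables):
  Weights: 5 bi L, 6 plu L, 7 po: H.
  The penult (syllable 6, plu) is light, so stress falls on the antepenult (syllable 5, bi).
  → primary stress on syllable 5.
Suffixed `i:m.mot.fo.ti.bi.plu.po:.ko` (8 syllables):
  Weights: 6 plu L, 7 po: H, 8 ko L.
  The penult (syllable 7, po:) is heavy, so it takes stress.
  → primary stress on syllable 7.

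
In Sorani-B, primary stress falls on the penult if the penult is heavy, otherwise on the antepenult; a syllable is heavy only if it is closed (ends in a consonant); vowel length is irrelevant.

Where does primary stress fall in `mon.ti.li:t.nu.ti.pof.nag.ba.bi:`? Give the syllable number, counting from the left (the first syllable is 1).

7

Weights: 7 nag H, 8 ba L, 9 bi: L.
The penult (syllable 8, ba) is light, so stress falls on the antepenult (syllable 7, nag).
Primary stress: syllable 7 → mon.ti.li:t.nu.ti.pof.ˈnag.ba.bi:.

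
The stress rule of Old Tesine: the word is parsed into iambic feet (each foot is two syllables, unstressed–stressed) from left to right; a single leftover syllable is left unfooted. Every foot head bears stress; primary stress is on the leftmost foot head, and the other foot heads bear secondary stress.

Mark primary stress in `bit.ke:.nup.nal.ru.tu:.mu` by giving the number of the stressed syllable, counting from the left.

Parse left to right into iambic (σˈσ) feet: (bit.ˈke:) (nup.ˈnal) (ru.ˈtu:) mu. Syllable 7 is left unfooted.
Foot heads (stressed positions): 2, 4, 6.
End Rule Leftmost: primary stress on the leftmost head = syllable 2.
Primary stress: syllable 2 → bit.ˈke:.nup.nal.ru.tu:.mu.

2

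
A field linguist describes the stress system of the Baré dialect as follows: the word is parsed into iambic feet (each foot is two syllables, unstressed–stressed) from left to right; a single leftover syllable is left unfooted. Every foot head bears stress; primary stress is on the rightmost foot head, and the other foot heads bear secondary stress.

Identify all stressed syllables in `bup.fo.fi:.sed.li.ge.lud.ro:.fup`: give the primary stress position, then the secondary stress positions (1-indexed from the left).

primary 8, secondary 2, 4, 6

Parse left to right into iambic (σˈσ) feet: (bup.ˈfo) (fi:.ˈsed) (li.ˈge) (lud.ˈro:) fup. Syllable 9 is left unfooted.
Foot heads (stressed positions): 2, 4, 6, 8.
End Rule Rightmost: primary stress on the rightmost head = syllable 8.
Secondary stress on 2, 4, 6: bup.ˌfo.fi:.ˌsed.li.ˌge.lud.ˈro:.fup.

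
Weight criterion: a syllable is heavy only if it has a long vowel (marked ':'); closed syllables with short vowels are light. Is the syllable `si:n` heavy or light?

heavy

`si:n`: long vowel, closed (coda /n/). Long vowel → heavy.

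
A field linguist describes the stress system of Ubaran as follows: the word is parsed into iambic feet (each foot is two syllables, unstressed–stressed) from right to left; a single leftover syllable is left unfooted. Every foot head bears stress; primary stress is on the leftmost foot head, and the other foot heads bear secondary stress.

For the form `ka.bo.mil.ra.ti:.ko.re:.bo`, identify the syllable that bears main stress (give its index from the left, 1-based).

Parse right to left into iambic (σˈσ) feet: (ka.ˈbo) (mil.ˈra) (ti:.ˈko) (re:.ˈbo).
Foot heads (stressed positions): 2, 4, 6, 8.
End Rule Leftmost: primary stress on the leftmost head = syllable 2.
Primary stress: syllable 2 → ka.ˈbo.mil.ra.ti:.ko.re:.bo.

2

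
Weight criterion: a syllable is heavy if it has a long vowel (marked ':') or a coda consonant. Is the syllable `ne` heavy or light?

light

`ne`: short vowel, open (no coda). Short vowel, open → light.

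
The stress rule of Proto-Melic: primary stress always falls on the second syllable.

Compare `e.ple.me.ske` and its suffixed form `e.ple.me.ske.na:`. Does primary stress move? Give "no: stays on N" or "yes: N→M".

Base `e.ple.me.ske` (4 syllables):
  The word has 4 syllables; the second syllable is syllable 2 (ple).
  → primary stress on syllable 2.
Suffixed `e.ple.me.ske.na:` (5 syllables):
  The word has 5 syllables; the second syllable is syllable 2 (ple).
  → primary stress on syllable 2.

no: stays on 2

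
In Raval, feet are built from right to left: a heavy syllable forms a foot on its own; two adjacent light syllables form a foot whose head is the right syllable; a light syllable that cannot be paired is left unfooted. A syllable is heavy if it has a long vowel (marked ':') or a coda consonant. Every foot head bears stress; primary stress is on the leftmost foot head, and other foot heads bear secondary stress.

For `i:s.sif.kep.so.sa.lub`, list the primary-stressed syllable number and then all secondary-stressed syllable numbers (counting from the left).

primary 1, secondary 2, 3, 5, 6

Weights: 1 i:s H, 2 sif H, 3 kep H, 4 so L, 5 sa L, 6 lub H.
Parse right to left (heavy = foot alone; LL = one foot; stranded L unfooted): (ˈi:s) (ˈsif) (ˈkep) (so.ˈsa) (ˈlub).
Foot heads: 1, 2, 3, 5, 6.
Primary stress on the leftmost head = syllable 1.
Secondary stress on 2, 3, 5, 6: ˈi:s.ˌsif.ˌkep.so.ˌsa.ˌlub.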